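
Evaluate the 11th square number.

11² = 121.

121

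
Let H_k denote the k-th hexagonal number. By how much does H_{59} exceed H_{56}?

687

59·(2·59 − 1) = 6903 and 56·(2·56 − 1) = 6216.
Difference: 6903 − 6216 = 687.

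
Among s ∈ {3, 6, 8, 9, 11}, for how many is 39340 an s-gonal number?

s = 3: P(3, 280) = 39340. ✓
s = 6: P(6, 140) = 39060 and P(6, 141) = 39621; 39340 is not s-gonal.
s = 8: P(8, 114) = 38760 and P(8, 115) = 39445; 39340 is not s-gonal.
s = 9: P(9, 106) = 39061 and P(9, 107) = 39804; 39340 is not s-gonal.
s = 11: P(11, 93) = 38595 and P(11, 94) = 39433; 39340 is not s-gonal.
Hits: s ∈ {3} → 1.

1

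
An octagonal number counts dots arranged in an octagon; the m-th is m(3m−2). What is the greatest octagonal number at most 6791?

6533

Solve n(3n−2) ≤ 6791 for integer n.
n = 47 gives 6533 ≤ 6791, while n = 48 gives 6816 > 6791; so the answer is 6533.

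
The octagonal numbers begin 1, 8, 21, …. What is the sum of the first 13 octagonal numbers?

2275

Σ i(3i−2) = 3Σi² − 2Σi over i = 1..13.
Σi = 91 and Σi² = 819.
3·819 − 2·91 = 2275.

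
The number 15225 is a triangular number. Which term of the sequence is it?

174

Set n(n+1)/2 = 15225, giving n² + n − 30450 = 0.
The discriminant is 1 + 8·15225 = 121801, and √121801 = 349.
So n = (-1 + 349) / 2 = 348/2 = 174.
Check: 174·175/2 = 15225. ✓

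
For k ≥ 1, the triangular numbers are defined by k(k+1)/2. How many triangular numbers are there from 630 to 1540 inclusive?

21

The n-th triangular number is n(n+1)/2.
Smallest index with value ≥ 630: n = 35 (giving 630).
Largest index with value ≤ 1540: n = 55 (giving 1540).
Indices 35 through 55: 21 terms.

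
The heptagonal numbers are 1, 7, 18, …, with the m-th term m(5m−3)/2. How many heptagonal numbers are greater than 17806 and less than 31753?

The n-th heptagonal number is n(5n−3)/2.
Smallest index with value > 17806: n = 85 (giving 17935).
Largest index with value < 31753: n = 112 (giving 31192).
Indices 85 through 112: 28 terms.

28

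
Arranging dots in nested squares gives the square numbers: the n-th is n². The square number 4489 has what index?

67

We need n² = 4489, so n = √4489 = 67.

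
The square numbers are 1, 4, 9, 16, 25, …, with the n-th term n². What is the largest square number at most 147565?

147456

Solve n² ≤ 147565 for integer n.
n = 384 gives 147456 ≤ 147565, while n = 385 gives 148225 > 147565; so the answer is 147456.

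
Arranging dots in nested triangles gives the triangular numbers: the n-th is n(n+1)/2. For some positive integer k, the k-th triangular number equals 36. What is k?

Set n(n+1)/2 = 36, giving n² + n − 72 = 0.
So n = (-1 + 17) / 2 = 16/2 = 8.
Check: 8·9/2 = 36. ✓

8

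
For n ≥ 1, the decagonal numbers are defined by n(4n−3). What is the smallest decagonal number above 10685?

11077

Solve n(4n−3) > 10685 for integer n.
The largest n with value ≤ 10685 is 52 (since 10660 ≤ 10685 < 11077), so the first above is n = 53, value 11077.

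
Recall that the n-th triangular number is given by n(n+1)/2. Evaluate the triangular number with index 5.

15

5·6/2 = 30/2 = 15.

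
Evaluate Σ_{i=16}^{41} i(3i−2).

66261

Σ i(3i−2) = 3Σi² − 2Σi over i = 16..41.
Σi = 861 − 120 = 741 and Σi² = 23821 − 1240 = 22581.
3·22581 − 2·741 = 66261.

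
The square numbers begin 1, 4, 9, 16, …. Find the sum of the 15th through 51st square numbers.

44511

Σ_{i=15}^{51} i² = 45526 − 1015 = 44511.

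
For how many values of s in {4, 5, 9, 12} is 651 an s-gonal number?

s = 4: P(4, 25) = 625 and P(4, 26) = 676; 651 is not s-gonal.
s = 5: P(5, 21) = 651. ✓
s = 9: P(9, 14) = 651. ✓
s = 12: P(12, 11) = 561 and P(12, 12) = 672; 651 is not s-gonal.
Hits: s ∈ {5, 9} → 2.

2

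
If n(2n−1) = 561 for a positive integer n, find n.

17

Set n(2n−1) = 561, giving 2n² − n − 561 = 0.
So n = (1 + 67) / 4 = 68/4 = 17.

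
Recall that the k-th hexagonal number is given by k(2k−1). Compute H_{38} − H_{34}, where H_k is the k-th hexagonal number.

38·(2·38 − 1) = 2850 and 34·(2·34 − 1) = 2278.
Difference: 2850 − 2278 = 572.

572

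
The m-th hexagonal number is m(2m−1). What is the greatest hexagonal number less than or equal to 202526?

201930

Solve n(2n−1) ≤ 202526 for integer n.
n = 318 gives 201930 ≤ 202526, while n = 319 gives 203203 > 202526; so the answer is 201930.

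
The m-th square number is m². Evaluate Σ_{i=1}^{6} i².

Σ_{i=1}^{6} i² = 6·7·13/6 = 91.

91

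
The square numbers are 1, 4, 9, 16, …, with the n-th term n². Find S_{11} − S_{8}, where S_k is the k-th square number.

11² = 121 and 8² = 64.
Difference: 121 − 64 = 57.

57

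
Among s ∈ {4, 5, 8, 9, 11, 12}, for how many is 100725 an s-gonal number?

2

s = 4: P(4, 317) = 100489 and P(4, 318) = 101124; 100725 is not s-gonal.
s = 5: P(5, 259) = 100492 and P(5, 260) = 101270; 100725 is not s-gonal.
s = 8: P(8, 183) = 100101 and P(8, 184) = 101200; 100725 is not s-gonal.
s = 9: P(9, 170) = 100725. ✓
s = 11: P(11, 150) = 100725. ✓
s = 12: P(12, 142) = 100252 and P(12, 143) = 101673; 100725 is not s-gonal.
Hits: s ∈ {9, 11} → 2.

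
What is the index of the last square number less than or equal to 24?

Solve n² ≤ 24 for integer n.
n = 4 gives 16 ≤ 24, while n = 5 gives 25 > 24; so the answer is index 4.

4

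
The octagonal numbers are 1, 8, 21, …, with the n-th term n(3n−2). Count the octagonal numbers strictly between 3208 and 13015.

33

The n-th octagonal number is n(3n−2).
Smallest index with value > 3208: n = 34 (giving 3400).
Largest index with value < 13015: n = 66 (giving 12936).
Indices 34 through 66: 33 terms.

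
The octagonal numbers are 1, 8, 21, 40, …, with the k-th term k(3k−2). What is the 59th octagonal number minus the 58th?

Consecutive octagonal numbers differ by 6n − 5: here 6·59 − 5 = 349.

349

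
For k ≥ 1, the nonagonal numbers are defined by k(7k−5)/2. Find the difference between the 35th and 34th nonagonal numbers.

239

Consecutive nonagonal numbers differ by 7n − 6: here 7·35 − 6 = 239.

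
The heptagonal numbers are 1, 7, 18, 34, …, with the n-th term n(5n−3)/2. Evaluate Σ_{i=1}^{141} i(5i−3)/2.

Σ i(5i−3)/2 = (5Σi² − 3Σi) / 2 over i = 1..141.
Σi = 10011 and Σi² = 944371.
(5·944371 − 3·10011) / 2 = 4691822/2 = 2345911.

2345911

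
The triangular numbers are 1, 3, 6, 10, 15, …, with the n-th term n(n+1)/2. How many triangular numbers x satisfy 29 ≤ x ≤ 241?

The n-th triangular number is n(n+1)/2.
Smallest index with value ≥ 29: n = 8 (giving 36).
Largest index with value ≤ 241: n = 21 (giving 231).
Indices 8 through 21: 14 terms.

14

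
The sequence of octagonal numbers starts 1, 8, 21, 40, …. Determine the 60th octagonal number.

60·(3·60 − 2) = 60·178 = 10680.

10680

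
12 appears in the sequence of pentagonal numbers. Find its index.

Set n(3n−1)/2 = 12, giving 3n² − n − 24 = 0.
So n = (1 + 17) / 6 = 18/6 = 3.
Check: 3·(3·3 − 1)/2 = 12. ✓

3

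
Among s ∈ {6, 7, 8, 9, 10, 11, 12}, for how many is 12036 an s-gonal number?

s = 6: P(6, 77) = 11781 and P(6, 78) = 12090; 12036 is not s-gonal.
s = 7: P(7, 69) = 11799 and P(7, 70) = 12145; 12036 is not s-gonal.
s = 8: P(8, 63) = 11781 and P(8, 64) = 12160; 12036 is not s-gonal.
s = 9: P(9, 59) = 12036. ✓
s = 10: P(10, 55) = 11935 and P(10, 56) = 12376; 12036 is not s-gonal.
s = 11: P(11, 52) = 11986 and P(11, 53) = 12455; 12036 is not s-gonal.
s = 12: P(12, 49) = 11809 and P(12, 50) = 12300; 12036 is not s-gonal.
Hits: s ∈ {9} → 1.

1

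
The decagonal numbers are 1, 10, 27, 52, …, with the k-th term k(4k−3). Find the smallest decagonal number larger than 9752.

9850

Solve n(4n−3) > 9752 for integer n.
The largest n with value ≤ 9752 is 49 (since 9457 ≤ 9752 < 9850), so the first above is n = 50, value 9850.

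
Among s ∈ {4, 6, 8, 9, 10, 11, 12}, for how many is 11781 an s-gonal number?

s = 4: P(4, 108) = 11664 and P(4, 109) = 11881; 11781 is not s-gonal.
s = 6: P(6, 77) = 11781. ✓
s = 8: P(8, 63) = 11781. ✓
s = 9: P(9, 58) = 11629 and P(9, 59) = 12036; 11781 is not s-gonal.
s = 10: P(10, 54) = 11502 and P(10, 55) = 11935; 11781 is not s-gonal.
s = 11: P(11, 51) = 11526 and P(11, 52) = 11986; 11781 is not s-gonal.
s = 12: P(12, 48) = 11328 and P(12, 49) = 11809; 11781 is not s-gonal.
Hits: s ∈ {6, 8} → 2.

2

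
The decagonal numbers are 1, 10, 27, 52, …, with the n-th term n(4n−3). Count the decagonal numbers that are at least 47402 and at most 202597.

The n-th decagonal number is n(4n−3).
Smallest index with value ≥ 47402: n = 110 (giving 48070).
Largest index with value ≤ 202597: n = 225 (giving 201825).
Indices 110 through 225: 116 terms.

116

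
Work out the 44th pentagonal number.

The 44th pentagonal number is n(3n−1)/2 with n = 44.
44·(3·44 − 1)/2 = 44·131/2 = 2882.

2882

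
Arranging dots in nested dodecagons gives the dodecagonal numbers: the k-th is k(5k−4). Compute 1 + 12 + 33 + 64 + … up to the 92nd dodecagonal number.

Σ i(5i−4) = 5Σi² − 4Σi over i = 1..92.
Σi = 4278 and Σi² = 263810.
5·263810 − 4·4278 = 1301938.

1301938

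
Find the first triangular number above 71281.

Solve n(n+1)/2 > 71281 for integer n.
The largest n with value ≤ 71281 is 377 (since 71253 ≤ 71281 < 71631), so the first above is n = 378, value 71631.

71631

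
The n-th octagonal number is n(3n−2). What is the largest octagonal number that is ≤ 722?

645

Solve n(3n−2) ≤ 722 for integer n.
n = 15 gives 645 ≤ 722, while n = 16 gives 736 > 722; so the answer is 645.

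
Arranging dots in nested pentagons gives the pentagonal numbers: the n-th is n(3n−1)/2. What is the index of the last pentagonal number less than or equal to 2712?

Solve n(3n−1)/2 ≤ 2712 for integer n.
n = 42 gives 2625 ≤ 2712, while n = 43 gives 2752 > 2712; so the answer is index 42.

42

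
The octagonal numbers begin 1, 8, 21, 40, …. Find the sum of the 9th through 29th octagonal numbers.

Σ i(3i−2) = 3Σi² − 2Σi over i = 9..29.
Σi = 435 − 36 = 399 and Σi² = 8555 − 204 = 8351.
3·8351 − 2·399 = 24255.

24255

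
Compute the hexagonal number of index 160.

The 160th hexagonal number is n(2n−1) with n = 160.
160·(2·160 − 1) = 160·319 = 51040.

51040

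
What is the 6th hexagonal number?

The 6th hexagonal number is n(2n−1) with n = 6.
6·(2·6 − 1) = 6·11 = 66.

66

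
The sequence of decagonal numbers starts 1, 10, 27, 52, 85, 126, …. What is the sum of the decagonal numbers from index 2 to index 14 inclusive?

3744

Σ i(4i−3) = 4Σi² − 3Σi over i = 2..14.
Σi = 105 − 1 = 104 and Σi² = 1015 − 1 = 1014.
4·1014 − 3·104 = 3744.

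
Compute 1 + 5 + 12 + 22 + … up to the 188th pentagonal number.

Σ i(3i−1)/2 = (3Σi² − Σi) / 2 over i = 1..188.
Σi = 17766 and Σi² = 2232594.
(3·2232594 − 1·17766) / 2 = 6680016/2 = 3340008.

3340008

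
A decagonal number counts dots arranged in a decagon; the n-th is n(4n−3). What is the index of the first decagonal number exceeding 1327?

19

Solve n(4n−3) > 1327 for integer n.
The largest n with value ≤ 1327 is 18 (since 1242 ≤ 1327 < 1387), so the first above is n = 19, value 1387.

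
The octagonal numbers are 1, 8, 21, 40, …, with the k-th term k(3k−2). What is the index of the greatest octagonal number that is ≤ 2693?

30

Solve n(3n−2) ≤ 2693 for integer n.
n = 30 gives 2640 ≤ 2693, while n = 31 gives 2821 > 2693; so the answer is index 30.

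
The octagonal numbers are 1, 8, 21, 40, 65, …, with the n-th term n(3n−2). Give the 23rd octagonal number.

23·(3·23 − 2) = 23·67 = 1541.

1541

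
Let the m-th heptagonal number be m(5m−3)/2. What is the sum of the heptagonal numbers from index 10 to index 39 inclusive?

49535

Σ i(5i−3)/2 = (5Σi² − 3Σi) / 2 over i = 10..39.
Σi = 780 − 45 = 735 and Σi² = 20540 − 285 = 20255.
(5·20255 − 3·735) / 2 = 99070/2 = 49535.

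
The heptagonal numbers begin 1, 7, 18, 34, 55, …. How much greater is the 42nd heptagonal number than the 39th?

42·(5·42 − 3)/2 = 4347 and 39·(5·39 − 3)/2 = 3744.
Difference: 4347 − 3744 = 603.

603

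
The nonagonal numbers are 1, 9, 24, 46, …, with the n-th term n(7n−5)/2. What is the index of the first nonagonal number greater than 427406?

350

Solve n(7n−5)/2 > 427406 for integer n.
The largest n with value ≤ 427406 is 349 (since 425431 ≤ 427406 < 427875), so the first above is n = 350, value 427875.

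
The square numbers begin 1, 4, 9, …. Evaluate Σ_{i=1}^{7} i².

Σ_{i=1}^{7} i² = 7·8·15/6 = 140.

140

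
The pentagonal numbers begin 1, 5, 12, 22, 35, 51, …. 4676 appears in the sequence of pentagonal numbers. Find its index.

Set n(3n−1)/2 = 4676, giving 3n² − n − 9352 = 0.
The discriminant is 1 + 24·4676 = 112225, and √112225 = 335.
So n = (1 + 335) / 6 = 336/6 = 56.

56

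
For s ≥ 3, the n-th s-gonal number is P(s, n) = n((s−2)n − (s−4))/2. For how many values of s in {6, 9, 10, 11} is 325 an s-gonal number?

s = 6: P(6, 13) = 325. ✓
s = 9: P(9, 10) = 325. ✓
s = 10: P(10, 9) = 297 and P(10, 10) = 370; 325 is not s-gonal.
s = 11: P(11, 8) = 260 and P(11, 9) = 333; 325 is not s-gonal.
Hits: s ∈ {6, 9} → 2.

2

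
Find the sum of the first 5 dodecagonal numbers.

Σ i(5i−4) = 5Σi² − 4Σi over i = 1..5.
Σi = 15 and Σi² = 55.
5·55 − 4·15 = 215.

215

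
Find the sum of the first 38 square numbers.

Σ_{i=1}^{38} i² = 38·39·77/6 = 19019.

19019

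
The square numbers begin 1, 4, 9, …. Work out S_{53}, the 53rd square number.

The 53rd square number is n² with n = 53.
53² = 2809.

2809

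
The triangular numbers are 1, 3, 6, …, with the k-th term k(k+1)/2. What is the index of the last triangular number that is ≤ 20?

5

Solve n(n+1)/2 ≤ 20 for integer n.
n = 5 gives 15 ≤ 20, while n = 6 gives 21 > 20; so the answer is index 5.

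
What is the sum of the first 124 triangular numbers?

Σ i(i+1)/2 = (Σi² + Σi) / 2 over i = 1..124.
Σi = 7750 and Σi² = 643250.
(1·643250 + 1·7750) / 2 = 651000/2 = 325500.

325500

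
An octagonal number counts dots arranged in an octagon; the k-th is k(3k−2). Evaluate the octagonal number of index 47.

6533

The 47th octagonal number is n(3n−2) with n = 47.
47·(3·47 − 2) = 47·139 = 6533.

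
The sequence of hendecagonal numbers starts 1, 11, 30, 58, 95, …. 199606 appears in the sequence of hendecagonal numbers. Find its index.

211

Set n(9n−7)/2 = 199606, giving 9n² − 7n − 399212 = 0.
The discriminant is 49 + 72·199606 = 14371681, and √14371681 = 3791.
So n = (7 + 3791) / 18 = 3798/18 = 211.
Check: 211·(9·211 − 7)/2 = 199606. ✓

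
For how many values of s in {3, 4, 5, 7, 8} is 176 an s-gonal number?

2

s = 3: P(3, 18) = 171 and P(3, 19) = 190; 176 is not s-gonal.
s = 4: P(4, 13) = 169 and P(4, 14) = 196; 176 is not s-gonal.
s = 5: P(5, 11) = 176. ✓
s = 7: P(7, 8) = 148 and P(7, 9) = 189; 176 is not s-gonal.
s = 8: P(8, 8) = 176. ✓
Hits: s ∈ {5, 8} → 2.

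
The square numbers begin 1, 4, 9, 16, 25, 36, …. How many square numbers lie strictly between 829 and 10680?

The n-th square number is n².
Smallest index with value > 829: n = 29 (giving 841).
Largest index with value < 10680: n = 103 (giving 10609).
Indices 29 through 103: 75 terms.

75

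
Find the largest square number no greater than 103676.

Solve n² ≤ 103676 for integer n.
n = 321 gives 103041 ≤ 103676, while n = 322 gives 103684 > 103676; so the answer is 103041.

103041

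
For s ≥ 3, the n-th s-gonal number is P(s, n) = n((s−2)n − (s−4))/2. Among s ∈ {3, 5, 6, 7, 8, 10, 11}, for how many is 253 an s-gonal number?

1

s = 3: P(3, 22) = 253. ✓
s = 5: P(5, 13) = 247 and P(5, 14) = 287; 253 is not s-gonal.
s = 6: P(6, 11) = 231 and P(6, 12) = 276; 253 is not s-gonal.
s = 7: P(7, 10) = 235 and P(7, 11) = 286; 253 is not s-gonal.
s = 8: P(8, 9) = 225 and P(8, 10) = 280; 253 is not s-gonal.
s = 10: P(10, 8) = 232 and P(10, 9) = 297; 253 is not s-gonal.
s = 11: P(11, 7) = 196 and P(11, 8) = 260; 253 is not s-gonal.
Hits: s ∈ {3} → 1.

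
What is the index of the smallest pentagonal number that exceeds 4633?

56

Solve n(3n−1)/2 > 4633 for integer n.
The largest n with value ≤ 4633 is 55 (since 4510 ≤ 4633 < 4676), so the first above is n = 56, value 4676.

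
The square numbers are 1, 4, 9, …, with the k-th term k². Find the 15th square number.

The 15th square number is n² with n = 15.
15² = 225.

225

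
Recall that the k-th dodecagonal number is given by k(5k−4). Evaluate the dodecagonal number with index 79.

The 79th dodecagonal number is n(5n−4) with n = 79.
79·(5·79 − 4) = 79·391 = 30889.

30889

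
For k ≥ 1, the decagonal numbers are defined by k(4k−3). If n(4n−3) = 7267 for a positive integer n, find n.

43

Set n(4n−3) = 7267, giving 4n² − 3n − 7267 = 0.
The discriminant is 9 + 16·7267 = 116281, and √116281 = 341.
So n = (3 + 341) / 8 = 344/8 = 43.
Check: 43·(4·43 − 3) = 7267. ✓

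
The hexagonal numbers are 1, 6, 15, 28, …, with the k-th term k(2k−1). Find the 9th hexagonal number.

The 9th hexagonal number is n(2n−1) with n = 9.
9·(2·9 − 1) = 9·17 = 153.

153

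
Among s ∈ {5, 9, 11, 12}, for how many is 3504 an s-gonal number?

s = 5: P(5, 48) = 3432 and P(5, 49) = 3577; 3504 is not s-gonal.
s = 9: P(9, 32) = 3504. ✓
s = 11: P(11, 28) = 3430 and P(11, 29) = 3683; 3504 is not s-gonal.
s = 12: P(12, 26) = 3276 and P(12, 27) = 3537; 3504 is not s-gonal.
Hits: s ∈ {9} → 1.

1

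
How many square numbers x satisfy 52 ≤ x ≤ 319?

The n-th square number is n².
Smallest index with value ≥ 52: n = 8 (giving 64).
Largest index with value ≤ 319: n = 17 (giving 289).
Indices 8 through 17: 10 terms.

10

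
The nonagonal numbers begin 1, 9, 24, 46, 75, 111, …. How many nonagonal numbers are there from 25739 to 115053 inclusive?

95

The n-th nonagonal number is n(7n−5)/2.
Smallest index with value ≥ 25739: n = 87 (giving 26274).
Largest index with value ≤ 115053: n = 181 (giving 114211).
Indices 87 through 181: 95 terms.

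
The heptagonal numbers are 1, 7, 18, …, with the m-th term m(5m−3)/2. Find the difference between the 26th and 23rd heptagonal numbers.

26·(5·26 − 3)/2 = 1651 and 23·(5·23 − 3)/2 = 1288.
Difference: 1651 − 1288 = 363.

363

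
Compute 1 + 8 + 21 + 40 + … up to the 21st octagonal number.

Σ i(3i−2) = 3Σi² − 2Σi over i = 1..21.
Σi = 231 and Σi² = 3311.
3·3311 − 2·231 = 9471.

9471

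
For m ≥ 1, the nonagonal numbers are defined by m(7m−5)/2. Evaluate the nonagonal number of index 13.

The 13th nonagonal number is n(7n−5)/2 with n = 13.
13·(7·13 − 5)/2 = 13·86/2 = 13·43 = 559.

559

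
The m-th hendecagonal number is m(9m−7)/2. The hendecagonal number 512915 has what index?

338

Set n(9n−7)/2 = 512915, giving 9n² − 7n − 1025830 = 0.
The discriminant is 49 + 72·512915 = 36929929, and √36929929 = 6077.
So n = (7 + 6077) / 18 = 6084/18 = 338.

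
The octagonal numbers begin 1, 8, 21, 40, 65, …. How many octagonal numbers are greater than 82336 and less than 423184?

The n-th octagonal number is n(3n−2).
Smallest index with value > 82336: n = 167 (giving 83333).
Largest index with value < 423184: n = 375 (giving 421125).
Indices 167 through 375: 209 terms.

209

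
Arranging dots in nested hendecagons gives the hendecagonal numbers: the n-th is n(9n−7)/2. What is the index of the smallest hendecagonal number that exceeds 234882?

Solve n(9n−7)/2 > 234882 for integer n.
The largest n with value ≤ 234882 is 228 (since 233130 ≤ 234882 < 235183), so the first above is n = 229, value 235183.

229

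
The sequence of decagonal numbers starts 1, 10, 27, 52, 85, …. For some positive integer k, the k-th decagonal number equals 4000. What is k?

32

Set n(4n−3) = 4000, giving 4n² − 3n − 4000 = 0.
So n = (3 + 253) / 8 = 256/8 = 32.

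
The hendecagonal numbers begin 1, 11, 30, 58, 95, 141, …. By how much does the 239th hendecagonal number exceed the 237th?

4277

239·(9·239 − 7)/2 = 256208 and 237·(9·237 − 7)/2 = 251931.
Difference: 256208 − 251931 = 4277.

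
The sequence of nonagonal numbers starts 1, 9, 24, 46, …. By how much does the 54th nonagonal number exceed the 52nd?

54·(7·54 − 5)/2 = 10071 and 52·(7·52 − 5)/2 = 9334.
Difference: 10071 − 9334 = 737.

737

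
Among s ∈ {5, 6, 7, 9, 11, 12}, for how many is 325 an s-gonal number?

s = 5: P(5, 14) = 287 and P(5, 15) = 330; 325 is not s-gonal.
s = 6: P(6, 13) = 325. ✓
s = 7: P(7, 11) = 286 and P(7, 12) = 342; 325 is not s-gonal.
s = 9: P(9, 10) = 325. ✓
s = 11: P(11, 8) = 260 and P(11, 9) = 333; 325 is not s-gonal.
s = 12: P(12, 8) = 288 and P(12, 9) = 369; 325 is not s-gonal.
Hits: s ∈ {6, 9} → 2.

2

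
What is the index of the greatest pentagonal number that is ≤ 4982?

Solve n(3n−1)/2 ≤ 4982 for integer n.
n = 57 gives 4845 ≤ 4982, while n = 58 gives 5017 > 4982; so the answer is index 57.

57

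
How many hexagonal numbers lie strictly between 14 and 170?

7

The n-th hexagonal number is n(2n−1).
Smallest index with value > 14: n = 3 (giving 15).
Largest index with value < 170: n = 9 (giving 153).
Indices 3 through 9: 7 terms.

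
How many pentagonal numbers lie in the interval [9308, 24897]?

51

The n-th pentagonal number is n(3n−1)/2.
Smallest index with value ≥ 9308: n = 79 (giving 9322).
Largest index with value ≤ 24897: n = 129 (giving 24897).
Indices 79 through 129: 51 terms.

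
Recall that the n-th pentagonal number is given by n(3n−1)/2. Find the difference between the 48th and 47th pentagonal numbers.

142

Consecutive pentagonal numbers differ by 3n − 2: here 3·48 − 2 = 142.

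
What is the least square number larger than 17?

Solve n² > 17 for integer n.
The largest n with value ≤ 17 is 4 (since 16 ≤ 17 < 25), so the first above is n = 5, value 25.

25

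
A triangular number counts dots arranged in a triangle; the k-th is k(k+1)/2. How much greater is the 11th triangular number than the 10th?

Consecutive triangular numbers differ by n: T_{11} − T_{10} = 11.

11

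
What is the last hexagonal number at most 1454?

1431

Solve n(2n−1) ≤ 1454 for integer n.
n = 27 gives 1431 ≤ 1454, while n = 28 gives 1540 > 1454; so the answer is 1431.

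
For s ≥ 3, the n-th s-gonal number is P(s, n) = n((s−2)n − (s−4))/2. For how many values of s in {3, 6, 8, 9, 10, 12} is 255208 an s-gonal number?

s = 3: P(3, 713) = 254541 and P(3, 714) = 255255; 255208 is not s-gonal.
s = 6: P(6, 357) = 254541 and P(6, 358) = 255970; 255208 is not s-gonal.
s = 8: P(8, 292) = 255208. ✓
s = 9: P(9, 270) = 254475 and P(9, 271) = 256366; 255208 is not s-gonal.
s = 10: P(10, 252) = 253260 and P(10, 253) = 255277; 255208 is not s-gonal.
s = 12: P(12, 226) = 254476 and P(12, 227) = 256737; 255208 is not s-gonal.
Hits: s ∈ {8} → 1.

1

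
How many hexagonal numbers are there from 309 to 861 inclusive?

The n-th hexagonal number is n(2n−1).
Smallest index with value ≥ 309: n = 13 (giving 325).
Largest index with value ≤ 861: n = 21 (giving 861).
Indices 13 through 21: 9 terms.

9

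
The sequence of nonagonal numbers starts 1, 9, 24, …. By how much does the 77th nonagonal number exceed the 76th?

Consecutive nonagonal numbers differ by 7n − 6: here 7·77 − 6 = 533.

533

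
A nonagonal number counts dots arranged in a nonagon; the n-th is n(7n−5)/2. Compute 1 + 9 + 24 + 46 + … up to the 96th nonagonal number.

1036736

Σ i(7i−5)/2 = (7Σi² − 5Σi) / 2 over i = 1..96.
Σi = 4656 and Σi² = 299536.
(7·299536 − 5·4656) / 2 = 2073472/2 = 1036736.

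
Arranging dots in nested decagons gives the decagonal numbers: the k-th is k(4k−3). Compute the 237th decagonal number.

223965

The 237th decagonal number is n(4n−3) with n = 237.
237·(4·237 − 3) = 237·945 = 223965.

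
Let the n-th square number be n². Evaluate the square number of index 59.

59² = 3481.

3481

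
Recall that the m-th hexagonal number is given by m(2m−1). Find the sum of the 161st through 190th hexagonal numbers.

Σ i(2i−1) = 2Σi² − Σi over i = 161..190.
Σi = 18145 − 12880 = 5265 and Σi² = 2304415 − 1378160 = 926255.
2·926255 − 1·5265 = 1847245.

1847245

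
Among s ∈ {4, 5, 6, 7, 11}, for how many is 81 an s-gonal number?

2

s = 4: P(4, 9) = 81. ✓
s = 5: P(5, 7) = 70 and P(5, 8) = 92; 81 is not s-gonal.
s = 6: P(6, 6) = 66 and P(6, 7) = 91; 81 is not s-gonal.
s = 7: P(7, 6) = 81. ✓
s = 11: P(11, 4) = 58 and P(11, 5) = 95; 81 is not s-gonal.
Hits: s ∈ {4, 7} → 2.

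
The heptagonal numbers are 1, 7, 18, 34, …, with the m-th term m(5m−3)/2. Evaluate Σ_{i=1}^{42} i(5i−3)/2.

62608

Σ i(5i−3)/2 = (5Σi² − 3Σi) / 2 over i = 1..42.
Σi = 903 and Σi² = 25585.
(5·25585 − 3·903) / 2 = 125216/2 = 62608.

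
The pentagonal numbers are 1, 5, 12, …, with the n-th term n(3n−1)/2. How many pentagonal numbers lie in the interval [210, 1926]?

The n-th pentagonal number is n(3n−1)/2.
Smallest index with value ≥ 210: n = 12 (giving 210).
Largest index with value ≤ 1926: n = 36 (giving 1926).
Indices 12 through 36: 25 terms.

25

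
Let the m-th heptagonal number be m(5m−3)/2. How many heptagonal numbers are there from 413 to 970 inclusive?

The n-th heptagonal number is n(5n−3)/2.
Smallest index with value ≥ 413: n = 14 (giving 469).
Largest index with value ≤ 970: n = 20 (giving 970).
Indices 14 through 20: 7 terms.

7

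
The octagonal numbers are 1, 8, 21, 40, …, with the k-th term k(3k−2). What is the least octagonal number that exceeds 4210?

Solve n(3n−2) > 4210 for integer n.
The largest n with value ≤ 4210 is 37 (since 4033 ≤ 4210 < 4256), so the first above is n = 38, value 4256.

4256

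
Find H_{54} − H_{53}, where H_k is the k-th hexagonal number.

213

Consecutive hexagonal numbers differ by 4n − 3: here 4·54 − 3 = 213.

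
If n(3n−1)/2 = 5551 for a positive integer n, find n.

61

Set n(3n−1)/2 = 5551, giving 3n² − n − 11102 = 0.
The discriminant is 1 + 24·5551 = 133225, and √133225 = 365.
So n = (1 + 365) / 6 = 366/6 = 61.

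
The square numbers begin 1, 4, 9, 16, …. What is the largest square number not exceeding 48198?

Solve n² ≤ 48198 for integer n.
n = 219 gives 47961 ≤ 48198, while n = 220 gives 48400 > 48198; so the answer is 47961.

47961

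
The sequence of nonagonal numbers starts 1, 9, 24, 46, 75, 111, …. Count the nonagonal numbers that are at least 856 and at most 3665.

17

The n-th nonagonal number is n(7n−5)/2.
Smallest index with value ≥ 856: n = 16 (giving 856).
Largest index with value ≤ 3665: n = 32 (giving 3504).
Indices 16 through 32: 17 terms.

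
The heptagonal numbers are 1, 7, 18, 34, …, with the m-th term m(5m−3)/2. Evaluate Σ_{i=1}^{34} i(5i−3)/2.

33320

Σ i(5i−3)/2 = (5Σi² − 3Σi) / 2 over i = 1..34.
Σi = 595 and Σi² = 13685.
(5·13685 − 3·595) / 2 = 66640/2 = 33320.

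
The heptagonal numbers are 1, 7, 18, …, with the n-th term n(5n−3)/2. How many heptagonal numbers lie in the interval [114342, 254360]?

105

The n-th heptagonal number is n(5n−3)/2.
Smallest index with value ≥ 114342: n = 215 (giving 115240).
Largest index with value ≤ 254360: n = 319 (giving 253924).
Indices 215 through 319: 105 terms.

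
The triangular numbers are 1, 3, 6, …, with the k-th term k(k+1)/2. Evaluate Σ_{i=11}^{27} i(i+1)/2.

3434

Σ i(i+1)/2 = (Σi² + Σi) / 2 over i = 11..27.
Σi = 378 − 55 = 323 and Σi² = 6930 − 385 = 6545.
(1·6545 + 1·323) / 2 = 6868/2 = 3434.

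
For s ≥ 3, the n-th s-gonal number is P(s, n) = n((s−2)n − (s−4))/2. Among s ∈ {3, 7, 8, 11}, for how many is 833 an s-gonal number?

2

s = 3: P(3, 40) = 820 and P(3, 41) = 861; 833 is not s-gonal.
s = 7: P(7, 18) = 783 and P(7, 19) = 874; 833 is not s-gonal.
s = 8: P(8, 17) = 833. ✓
s = 11: P(11, 14) = 833. ✓
Hits: s ∈ {8, 11} → 2.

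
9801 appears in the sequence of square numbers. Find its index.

We need n² = 9801, so n = √9801 = 99.
Check: 99² = 9801. ✓

99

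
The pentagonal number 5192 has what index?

Set n(3n−1)/2 = 5192, giving 3n² − n − 10384 = 0.
So n = (1 + 353) / 6 = 354/6 = 59.

59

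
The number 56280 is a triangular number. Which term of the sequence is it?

Set n(n+1)/2 = 56280, giving n² + n − 112560 = 0.
The discriminant is 1 + 8·56280 = 450241, and √450241 = 671.
So n = (-1 + 671) / 2 = 670/2 = 335.
Check: 335·336/2 = 56280. ✓

335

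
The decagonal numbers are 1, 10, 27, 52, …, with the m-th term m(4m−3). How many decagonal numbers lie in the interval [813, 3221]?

14

The n-th decagonal number is n(4n−3).
Smallest index with value ≥ 813: n = 15 (giving 855).
Largest index with value ≤ 3221: n = 28 (giving 3052).
Indices 15 through 28: 14 terms.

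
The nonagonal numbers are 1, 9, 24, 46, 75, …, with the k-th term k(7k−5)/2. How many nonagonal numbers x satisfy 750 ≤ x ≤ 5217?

The n-th nonagonal number is n(7n−5)/2.
Smallest index with value ≥ 750: n = 15 (giving 750).
Largest index with value ≤ 5217: n = 38 (giving 4959).
Indices 15 through 38: 24 terms.

24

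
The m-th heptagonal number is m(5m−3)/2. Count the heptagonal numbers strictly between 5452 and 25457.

54

The n-th heptagonal number is n(5n−3)/2.
Smallest index with value > 5452: n = 48 (giving 5688).
Largest index with value < 25457: n = 101 (giving 25351).
Indices 48 through 101: 54 terms.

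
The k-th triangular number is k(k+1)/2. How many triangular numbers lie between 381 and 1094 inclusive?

The n-th triangular number is n(n+1)/2.
Smallest index with value ≥ 381: n = 28 (giving 406).
Largest index with value ≤ 1094: n = 46 (giving 1081).
Indices 28 through 46: 19 terms.

19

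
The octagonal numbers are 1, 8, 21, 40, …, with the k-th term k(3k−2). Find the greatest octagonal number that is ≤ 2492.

2465

Solve n(3n−2) ≤ 2492 for integer n.
n = 29 gives 2465 ≤ 2492, while n = 30 gives 2640 > 2492; so the answer is 2465.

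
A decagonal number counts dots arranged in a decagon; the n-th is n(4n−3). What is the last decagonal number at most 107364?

107092

Solve n(4n−3) ≤ 107364 for integer n.
n = 164 gives 107092 ≤ 107364, while n = 165 gives 108405 > 107364; so the answer is 107092.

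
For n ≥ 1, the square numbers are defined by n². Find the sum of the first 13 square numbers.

819

Σ_{i=1}^{13} i² = 13·14·27/6 = 819.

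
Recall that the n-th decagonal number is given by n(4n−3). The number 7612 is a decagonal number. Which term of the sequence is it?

Set n(4n−3) = 7612, giving 4n² − 3n − 7612 = 0.
The discriminant is 9 + 16·7612 = 121801, and √121801 = 349.
So n = (3 + 349) / 8 = 352/8 = 44.

44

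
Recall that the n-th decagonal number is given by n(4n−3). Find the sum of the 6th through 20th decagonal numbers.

Σ i(4i−3) = 4Σi² − 3Σi over i = 6..20.
Σi = 210 − 15 = 195 and Σi² = 2870 − 55 = 2815.
4·2815 − 3·195 = 10675.

10675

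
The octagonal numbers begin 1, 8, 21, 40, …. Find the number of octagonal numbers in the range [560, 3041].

The n-th octagonal number is n(3n−2).
Smallest index with value ≥ 560: n = 14 (giving 560).
Largest index with value ≤ 3041: n = 32 (giving 3008).
Indices 14 through 32: 19 terms.

19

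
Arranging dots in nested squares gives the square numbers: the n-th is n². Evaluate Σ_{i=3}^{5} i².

50

Σ_{i=3}^{5} i² = 55 − 5 = 50.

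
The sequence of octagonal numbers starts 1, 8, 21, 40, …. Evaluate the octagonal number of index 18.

936

The 18th octagonal number is n(3n−2) with n = 18.
18·(3·18 − 2) = 18·52 = 936.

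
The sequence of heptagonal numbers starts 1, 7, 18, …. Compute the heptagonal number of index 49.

5929

49·(5·49 − 3)/2 = 49·242/2 = 49·121 = 5929.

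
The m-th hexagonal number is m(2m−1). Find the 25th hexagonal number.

The 25th hexagonal number is n(2n−1) with n = 25.
25·(2·25 − 1) = 25·49 = 1225.

1225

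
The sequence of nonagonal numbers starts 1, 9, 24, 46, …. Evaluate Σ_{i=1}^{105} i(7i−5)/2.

1356005

Σ i(7i−5)/2 = (7Σi² − 5Σi) / 2 over i = 1..105.
Σi = 5565 and Σi² = 391405.
(7·391405 − 5·5565) / 2 = 2712010/2 = 1356005.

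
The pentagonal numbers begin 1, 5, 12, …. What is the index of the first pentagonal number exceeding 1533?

Solve n(3n−1)/2 > 1533 for integer n.
The largest n with value ≤ 1533 is 32 (since 1520 ≤ 1533 < 1617), so the first above is n = 33, value 1617.

33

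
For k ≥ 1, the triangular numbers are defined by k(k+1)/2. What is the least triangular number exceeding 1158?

1176

Solve n(n+1)/2 > 1158 for integer n.
The largest n with value ≤ 1158 is 47 (since 1128 ≤ 1158 < 1176), so the first above is n = 48, value 1176.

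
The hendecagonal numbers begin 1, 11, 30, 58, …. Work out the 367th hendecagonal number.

The 367th hendecagonal number is n(9n−7)/2 with n = 367.
367·(9·367 − 7)/2 = 367·3296/2 = 367·1648 = 604816.

604816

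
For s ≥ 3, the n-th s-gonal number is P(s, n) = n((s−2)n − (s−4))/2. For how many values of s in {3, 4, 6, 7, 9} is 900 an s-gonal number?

1

s = 3: P(3, 41) = 861 and P(3, 42) = 903; 900 is not s-gonal.
s = 4: P(4, 30) = 900. ✓
s = 6: P(6, 21) = 861 and P(6, 22) = 946; 900 is not s-gonal.
s = 7: P(7, 19) = 874 and P(7, 20) = 970; 900 is not s-gonal.
s = 9: P(9, 16) = 856 and P(9, 17) = 969; 900 is not s-gonal.
Hits: s ∈ {4} → 1.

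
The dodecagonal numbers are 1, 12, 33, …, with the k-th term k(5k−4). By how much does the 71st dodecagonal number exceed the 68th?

2073

71·(5·71 − 4) = 24921 and 68·(5·68 − 4) = 22848.
Difference: 24921 − 22848 = 2073.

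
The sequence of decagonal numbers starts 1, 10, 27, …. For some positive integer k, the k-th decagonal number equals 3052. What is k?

Set n(4n−3) = 3052, giving 4n² − 3n − 3052 = 0.
So n = (3 + 221) / 8 = 224/8 = 28.

28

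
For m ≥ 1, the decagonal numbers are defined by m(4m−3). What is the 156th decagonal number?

96876

156·(4·156 − 3) = 156·621 = 96876.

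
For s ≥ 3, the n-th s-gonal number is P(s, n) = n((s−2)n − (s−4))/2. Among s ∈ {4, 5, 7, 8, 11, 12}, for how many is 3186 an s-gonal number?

s = 4: P(4, 56) = 3136 and P(4, 57) = 3249; 3186 is not s-gonal.
s = 5: P(5, 46) = 3151 and P(5, 47) = 3290; 3186 is not s-gonal.
s = 7: P(7, 36) = 3186. ✓
s = 8: P(8, 32) = 3008 and P(8, 33) = 3201; 3186 is not s-gonal.
s = 11: P(11, 27) = 3186. ✓
s = 12: P(12, 25) = 3025 and P(12, 26) = 3276; 3186 is not s-gonal.
Hits: s ∈ {7, 11} → 2.

2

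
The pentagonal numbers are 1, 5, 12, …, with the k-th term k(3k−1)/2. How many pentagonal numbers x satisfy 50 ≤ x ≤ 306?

The n-th pentagonal number is n(3n−1)/2.
Smallest index with value ≥ 50: n = 6 (giving 51).
Largest index with value ≤ 306: n = 14 (giving 287).
Indices 6 through 14: 9 terms.

9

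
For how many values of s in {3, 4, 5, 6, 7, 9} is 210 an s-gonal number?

s = 3: P(3, 20) = 210. ✓
s = 4: P(4, 14) = 196 and P(4, 15) = 225; 210 is not s-gonal.
s = 5: P(5, 12) = 210. ✓
s = 6: P(6, 10) = 190 and P(6, 11) = 231; 210 is not s-gonal.
s = 7: P(7, 9) = 189 and P(7, 10) = 235; 210 is not s-gonal.
s = 9: P(9, 8) = 204 and P(9, 9) = 261; 210 is not s-gonal.
Hits: s ∈ {3, 5} → 2.

2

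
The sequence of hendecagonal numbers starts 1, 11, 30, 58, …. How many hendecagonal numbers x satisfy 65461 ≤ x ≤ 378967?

170

The n-th hendecagonal number is n(9n−7)/2.
Smallest index with value ≥ 65461: n = 121 (giving 65461).
Largest index with value ≤ 378967: n = 290 (giving 377435).
Indices 121 through 290: 170 terms.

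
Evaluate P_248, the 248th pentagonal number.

92132

248·(3·248 − 1)/2 = 248·743/2 = 92132.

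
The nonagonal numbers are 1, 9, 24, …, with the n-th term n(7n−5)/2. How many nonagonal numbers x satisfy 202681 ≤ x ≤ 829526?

247

The n-th nonagonal number is n(7n−5)/2.
Smallest index with value ≥ 202681: n = 241 (giving 202681).
Largest index with value ≤ 829526: n = 487 (giving 828874).
Indices 241 through 487: 247 terms.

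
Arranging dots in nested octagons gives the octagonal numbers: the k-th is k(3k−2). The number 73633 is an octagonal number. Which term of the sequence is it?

Set n(3n−2) = 73633, giving 3n² − 2n − 73633 = 0.
The discriminant is 4 + 12·73633 = 883600, and √883600 = 940.
So n = (2 + 940) / 6 = 942/6 = 157.
Check: 157·(3·157 − 2) = 73633. ✓

157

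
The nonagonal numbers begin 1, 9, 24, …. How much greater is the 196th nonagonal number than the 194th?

196·(7·196 − 5)/2 = 133966 and 194·(7·194 − 5)/2 = 131241.
Difference: 133966 − 131241 = 2725.

2725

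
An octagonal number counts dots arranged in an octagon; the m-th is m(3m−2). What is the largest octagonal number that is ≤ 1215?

Solve n(3n−2) ≤ 1215 for integer n.
n = 20 gives 1160 ≤ 1215, while n = 21 gives 1281 > 1215; so the answer is 1160.

1160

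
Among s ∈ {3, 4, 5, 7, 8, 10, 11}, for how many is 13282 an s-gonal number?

1

s = 3: P(3, 162) = 13203 and P(3, 163) = 13366; 13282 is not s-gonal.
s = 4: P(4, 115) = 13225 and P(4, 116) = 13456; 13282 is not s-gonal.
s = 5: P(5, 94) = 13207 and P(5, 95) = 13490; 13282 is not s-gonal.
s = 7: P(7, 73) = 13213 and P(7, 74) = 13579; 13282 is not s-gonal.
s = 8: P(8, 66) = 12936 and P(8, 67) = 13333; 13282 is not s-gonal.
s = 10: P(10, 58) = 13282. ✓
s = 11: P(11, 54) = 12933 and P(11, 55) = 13420; 13282 is not s-gonal.
Hits: s ∈ {10} → 1.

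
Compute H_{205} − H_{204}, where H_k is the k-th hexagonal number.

817

Consecutive hexagonal numbers differ by 4n − 3: here 4·205 − 3 = 817.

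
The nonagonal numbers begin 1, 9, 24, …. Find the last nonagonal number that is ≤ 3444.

Solve n(7n−5)/2 ≤ 3444 for integer n.
n = 31 gives 3286 ≤ 3444, while n = 32 gives 3504 > 3444; so the answer is 3286.

3286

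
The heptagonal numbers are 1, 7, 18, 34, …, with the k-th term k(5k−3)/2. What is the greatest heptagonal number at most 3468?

3367

Solve n(5n−3)/2 ≤ 3468 for integer n.
n = 37 gives 3367 ≤ 3468, while n = 38 gives 3553 > 3468; so the answer is 3367.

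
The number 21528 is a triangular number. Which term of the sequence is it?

207

Set n(n+1)/2 = 21528, giving n² + n − 43056 = 0.
So n = (-1 + 415) / 2 = 414/2 = 207.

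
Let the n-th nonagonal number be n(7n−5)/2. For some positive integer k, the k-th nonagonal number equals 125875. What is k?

Set n(7n−5)/2 = 125875, giving 7n² − 5n − 251750 = 0.
So n = (5 + 2655) / 14 = 2660/14 = 190.
Check: 190·(7·190 − 5)/2 = 125875. ✓

190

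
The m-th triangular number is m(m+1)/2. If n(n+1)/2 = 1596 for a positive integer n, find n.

Set n(n+1)/2 = 1596, giving n² + n − 3192 = 0.
The discriminant is 1 + 8·1596 = 12769, and √12769 = 113.
So n = (-1 + 113) / 2 = 112/2 = 56.
Check: 56·57/2 = 1596. ✓

56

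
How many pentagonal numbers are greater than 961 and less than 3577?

The n-th pentagonal number is n(3n−1)/2.
Smallest index with value > 961: n = 26 (giving 1001).
Largest index with value < 3577: n = 48 (giving 3432).
Indices 26 through 48: 23 terms.

23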